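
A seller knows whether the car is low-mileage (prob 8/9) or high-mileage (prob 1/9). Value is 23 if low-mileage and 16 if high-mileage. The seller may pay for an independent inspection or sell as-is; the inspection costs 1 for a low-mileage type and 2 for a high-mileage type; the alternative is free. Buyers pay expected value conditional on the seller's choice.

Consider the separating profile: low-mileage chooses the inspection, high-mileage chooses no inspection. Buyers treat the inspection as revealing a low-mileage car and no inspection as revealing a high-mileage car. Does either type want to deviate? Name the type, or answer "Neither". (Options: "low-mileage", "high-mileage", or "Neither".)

high-mileage

The inspection pays 23; no inspection pays 16.
low-mileage: assigned the inspection, nets 23 − 1 = 22; deviating to no inspection nets 16.
high-mileage: assigned no inspection, nets 16; deviating to the inspection nets 23 − 2 = 21.
The high-mileage type gains 5 by deviating.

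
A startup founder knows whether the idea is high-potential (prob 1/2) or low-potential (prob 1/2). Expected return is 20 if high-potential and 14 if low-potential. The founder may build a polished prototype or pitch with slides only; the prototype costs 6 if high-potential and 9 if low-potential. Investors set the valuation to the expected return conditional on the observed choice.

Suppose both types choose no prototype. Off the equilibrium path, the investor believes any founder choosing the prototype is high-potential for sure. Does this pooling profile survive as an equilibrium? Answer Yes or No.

On path, the investor holds the prior and pays 1/2·20 + 1/2·14 = 17. Off path (the prototype), believing high-potential, it pays 20.
high-potential: no prototype nets 17; the prototype nets 20 − 6 = 14. high-potential stays.
low-potential: no prototype nets 17; the prototype nets 20 − 9 = 11. low-potential stays.
No type deviates, so pooling is sustained.

Yes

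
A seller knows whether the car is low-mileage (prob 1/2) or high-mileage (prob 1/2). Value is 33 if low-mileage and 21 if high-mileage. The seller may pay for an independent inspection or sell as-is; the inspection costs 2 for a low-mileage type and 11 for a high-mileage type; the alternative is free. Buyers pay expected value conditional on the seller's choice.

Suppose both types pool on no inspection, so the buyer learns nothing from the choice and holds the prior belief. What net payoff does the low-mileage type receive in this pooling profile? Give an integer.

Pooled price = 1/2·33 + 1/2·21 = 27.
low-mileage pays no cost for no inspection, so net payoff = 27.

27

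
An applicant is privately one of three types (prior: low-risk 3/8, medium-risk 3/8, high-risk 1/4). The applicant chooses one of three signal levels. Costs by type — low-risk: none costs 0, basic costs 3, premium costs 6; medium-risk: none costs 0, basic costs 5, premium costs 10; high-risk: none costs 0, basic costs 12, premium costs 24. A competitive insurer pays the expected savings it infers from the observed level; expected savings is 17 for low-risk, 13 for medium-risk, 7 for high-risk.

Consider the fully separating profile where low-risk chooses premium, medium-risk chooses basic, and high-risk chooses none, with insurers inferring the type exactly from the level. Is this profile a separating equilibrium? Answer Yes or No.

Separating rebates: premium → 17, basic → 13, none → 7.
low-risk (assigned premium): none: 7 − 0 = 7; basic: 13 − 3 = 10; premium: 17 − 6 = 11. low-risk stays.
medium-risk (assigned basic): none: 7 − 0 = 7; basic: 13 − 5 = 8; premium: 17 − 10 = 7. medium-risk stays.
high-risk (assigned none): none: 7 − 0 = 7; basic: 13 − 12 = 1; premium: 17 − 24 = -7. high-risk stays.
Every type prefers its assigned level; separation holds.

Yes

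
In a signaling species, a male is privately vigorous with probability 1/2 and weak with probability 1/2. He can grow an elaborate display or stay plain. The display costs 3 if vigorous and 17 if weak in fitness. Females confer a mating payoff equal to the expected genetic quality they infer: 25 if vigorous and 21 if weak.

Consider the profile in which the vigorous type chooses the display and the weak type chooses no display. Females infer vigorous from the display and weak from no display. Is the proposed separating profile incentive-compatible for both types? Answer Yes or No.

Yes

Under these beliefs, the display earns mating payoff 25 and no display earns mating payoff 21.
vigorous: the display nets 25 − 3 = 22; no display nets 21. vigorous prefers the display.
weak: the display nets 25 − 17 = 8; no display nets 21. weak prefers no display.
Neither type deviates, so the separating profile is an equilibrium.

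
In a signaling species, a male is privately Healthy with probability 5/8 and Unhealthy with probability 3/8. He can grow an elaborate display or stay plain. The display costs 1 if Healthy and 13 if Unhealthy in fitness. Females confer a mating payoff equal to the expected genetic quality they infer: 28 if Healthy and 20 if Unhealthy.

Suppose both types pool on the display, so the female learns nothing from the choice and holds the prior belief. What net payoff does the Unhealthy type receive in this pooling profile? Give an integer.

12

Pooled mating payoff = 5/8·28 + 3/8·20 = 25.
Unhealthy pays cost 13 for the display, so net payoff = 25 − 13 = 12.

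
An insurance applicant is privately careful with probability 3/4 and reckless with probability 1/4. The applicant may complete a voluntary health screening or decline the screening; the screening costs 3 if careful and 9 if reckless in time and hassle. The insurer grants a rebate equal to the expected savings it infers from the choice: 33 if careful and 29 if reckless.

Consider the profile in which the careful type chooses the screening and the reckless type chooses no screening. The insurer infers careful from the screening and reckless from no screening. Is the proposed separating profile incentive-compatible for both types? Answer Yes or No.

Under these beliefs, the screening earns rebate 33 and no screening earns rebate 29.
careful: the screening nets 33 − 3 = 30; no screening nets 29. careful prefers the screening.
reckless: the screening nets 33 − 9 = 24; no screening nets 29. reckless prefers no screening.
Neither type deviates, so the separating profile is an equilibrium.

Yes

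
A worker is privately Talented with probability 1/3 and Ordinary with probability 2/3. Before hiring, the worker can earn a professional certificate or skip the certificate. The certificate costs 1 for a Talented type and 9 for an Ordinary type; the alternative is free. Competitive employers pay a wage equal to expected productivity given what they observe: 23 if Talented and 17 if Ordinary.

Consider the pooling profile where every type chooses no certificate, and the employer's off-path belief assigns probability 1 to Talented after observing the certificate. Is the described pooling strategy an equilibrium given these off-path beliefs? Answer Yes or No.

No

On path, the employer holds the prior and pays 1/3·23 + 2/3·17 = 19. Off path (the certificate), believing Talented, it pays 23.
Talented: no certificate nets 19; the certificate nets 23 − 1 = 22. Talented would deviate.
Ordinary: no certificate nets 19; the certificate nets 23 − 9 = 14. Ordinary stays.
A type deviates, so pooling fails.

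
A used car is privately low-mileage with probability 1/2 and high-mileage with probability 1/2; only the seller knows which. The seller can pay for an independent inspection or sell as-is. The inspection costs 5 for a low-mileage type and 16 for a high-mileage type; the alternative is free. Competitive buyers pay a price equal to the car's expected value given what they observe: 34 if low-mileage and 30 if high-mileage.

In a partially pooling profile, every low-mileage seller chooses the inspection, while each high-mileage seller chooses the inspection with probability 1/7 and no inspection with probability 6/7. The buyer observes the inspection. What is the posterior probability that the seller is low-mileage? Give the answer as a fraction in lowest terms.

P(the inspection) = (1/2)·1 + (1/2)·(1/7) = 4/7.
By Bayes' rule, P(low-mileage | the inspection) = (1/2) / (4/7) = 7/8.

7/8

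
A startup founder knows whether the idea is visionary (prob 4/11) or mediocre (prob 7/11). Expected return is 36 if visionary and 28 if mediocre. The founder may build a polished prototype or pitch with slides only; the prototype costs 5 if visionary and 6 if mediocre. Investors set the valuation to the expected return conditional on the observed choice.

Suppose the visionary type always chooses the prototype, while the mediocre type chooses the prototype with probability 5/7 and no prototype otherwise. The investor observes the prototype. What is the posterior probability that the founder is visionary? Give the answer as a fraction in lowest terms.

4/9

P(the prototype) = (4/11)·1 + (7/11)·(5/7) = 9/11.
By Bayes' rule, P(visionary | the prototype) = (4/11) / (9/11) = 4/9.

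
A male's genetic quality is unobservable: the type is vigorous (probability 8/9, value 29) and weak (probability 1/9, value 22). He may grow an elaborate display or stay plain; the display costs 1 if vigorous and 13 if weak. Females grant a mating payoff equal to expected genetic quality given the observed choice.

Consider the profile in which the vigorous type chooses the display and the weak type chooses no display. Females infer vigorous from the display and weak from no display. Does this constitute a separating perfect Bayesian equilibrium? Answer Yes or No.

Under these beliefs, the display earns mating payoff 29 and no display earns mating payoff 22.
vigorous: the display nets 29 − 1 = 28; no display nets 22. vigorous prefers the display.
weak: the display nets 29 − 13 = 16; no display nets 22. weak prefers no display.
Neither type deviates, so the separating profile is an equilibrium.

Yes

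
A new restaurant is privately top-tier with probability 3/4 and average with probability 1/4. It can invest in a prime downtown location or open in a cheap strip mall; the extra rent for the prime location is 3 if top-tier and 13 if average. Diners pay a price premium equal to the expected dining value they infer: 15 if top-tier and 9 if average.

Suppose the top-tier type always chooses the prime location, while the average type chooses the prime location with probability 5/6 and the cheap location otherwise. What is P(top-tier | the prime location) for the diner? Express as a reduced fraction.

P(the prime location) = (3/4)·1 + (1/4)·(5/6) = 23/24.
By Bayes' rule, P(top-tier | the prime location) = (3/4) / (23/24) = 18/23.

18/23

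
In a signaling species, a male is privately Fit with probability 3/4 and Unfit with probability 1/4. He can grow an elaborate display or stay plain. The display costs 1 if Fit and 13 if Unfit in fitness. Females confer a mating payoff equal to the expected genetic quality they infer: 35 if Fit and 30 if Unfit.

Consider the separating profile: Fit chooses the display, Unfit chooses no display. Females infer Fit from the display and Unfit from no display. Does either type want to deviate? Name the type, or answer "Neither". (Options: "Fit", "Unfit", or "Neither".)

The display pays 35; no display pays 30.
Fit: assigned the display, nets 35 − 1 = 34; deviating to no display nets 30.
Unfit: assigned no display, nets 30; deviating to the display nets 35 − 13 = 22.
Both types strictly prefer their assigned action; no profitable deviation.

Neither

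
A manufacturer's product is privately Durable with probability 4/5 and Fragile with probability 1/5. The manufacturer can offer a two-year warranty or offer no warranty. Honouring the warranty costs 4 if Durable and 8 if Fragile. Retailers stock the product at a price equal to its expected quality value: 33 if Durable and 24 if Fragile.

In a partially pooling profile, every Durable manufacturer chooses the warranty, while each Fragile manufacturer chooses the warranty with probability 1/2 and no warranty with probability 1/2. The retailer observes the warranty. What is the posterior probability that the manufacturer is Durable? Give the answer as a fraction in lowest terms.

P(the warranty) = (4/5)·1 + (1/5)·(1/2) = 9/10.
By Bayes' rule, P(Durable | the warranty) = (4/5) / (9/10) = 8/9.

8/9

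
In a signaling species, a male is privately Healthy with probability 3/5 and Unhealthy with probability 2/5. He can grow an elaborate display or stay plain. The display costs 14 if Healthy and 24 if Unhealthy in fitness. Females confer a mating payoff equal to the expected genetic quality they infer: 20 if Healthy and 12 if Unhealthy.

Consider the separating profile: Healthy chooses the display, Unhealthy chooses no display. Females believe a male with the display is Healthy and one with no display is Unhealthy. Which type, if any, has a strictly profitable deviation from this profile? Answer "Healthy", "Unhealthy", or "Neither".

Healthy

The display pays 20; no display pays 12.
Healthy: assigned the display, nets 20 − 14 = 6; deviating to no display nets 12.
Unhealthy: assigned no display, nets 12; deviating to the display nets 20 − 24 = -4.
The Healthy type gains 6 by deviating.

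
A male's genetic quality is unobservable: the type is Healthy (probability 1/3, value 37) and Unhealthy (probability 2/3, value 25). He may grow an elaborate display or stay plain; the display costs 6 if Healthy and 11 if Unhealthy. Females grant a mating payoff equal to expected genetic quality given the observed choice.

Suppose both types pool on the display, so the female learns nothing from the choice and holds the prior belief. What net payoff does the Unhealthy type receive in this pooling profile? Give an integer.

Pooled mating payoff = 1/3·37 + 2/3·25 = 29.
Unhealthy pays cost 11 for the display, so net payoff = 29 − 11 = 18.

18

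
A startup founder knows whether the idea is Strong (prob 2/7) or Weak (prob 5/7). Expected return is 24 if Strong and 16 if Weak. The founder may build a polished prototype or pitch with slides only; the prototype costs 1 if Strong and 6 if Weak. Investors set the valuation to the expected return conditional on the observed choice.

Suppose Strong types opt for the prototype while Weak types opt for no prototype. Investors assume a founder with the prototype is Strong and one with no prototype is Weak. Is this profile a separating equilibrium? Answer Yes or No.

No

Under these beliefs, the prototype earns valuation 24 and no prototype earns valuation 16.
Strong: the prototype nets 24 − 1 = 23; no prototype nets 16. Strong prefers the prototype.
Weak: the prototype nets 24 − 6 = 18; no prototype nets 16. Weak would deviate to the prototype.
Weak has a profitable deviation, so the profile is not an equilibrium.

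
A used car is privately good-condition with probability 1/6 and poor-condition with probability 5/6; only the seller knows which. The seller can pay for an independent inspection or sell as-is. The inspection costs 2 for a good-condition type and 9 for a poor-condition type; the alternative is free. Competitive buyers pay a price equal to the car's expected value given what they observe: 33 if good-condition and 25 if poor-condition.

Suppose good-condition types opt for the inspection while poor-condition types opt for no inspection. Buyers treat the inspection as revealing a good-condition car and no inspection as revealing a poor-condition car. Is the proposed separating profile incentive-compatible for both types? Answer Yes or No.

Yes

Under these beliefs, the inspection earns price 33 and no inspection earns price 25.
good-condition: the inspection nets 33 − 2 = 31; no inspection nets 25. good-condition prefers the inspection.
poor-condition: the inspection nets 33 − 9 = 24; no inspection nets 25. poor-condition prefers no inspection.
Neither type deviates, so the separating profile is an equilibrium.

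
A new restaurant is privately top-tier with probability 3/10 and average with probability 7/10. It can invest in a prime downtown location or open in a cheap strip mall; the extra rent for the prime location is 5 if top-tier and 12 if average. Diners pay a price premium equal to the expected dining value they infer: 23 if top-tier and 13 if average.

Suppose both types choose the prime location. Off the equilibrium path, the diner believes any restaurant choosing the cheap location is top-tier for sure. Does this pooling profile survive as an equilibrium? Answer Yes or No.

No

On path, the diner holds the prior and pays 3/10·23 + 7/10·13 = 16. Off path (the cheap location), believing top-tier, it pays 23.
top-tier: the prime location nets 16 − 5 = 11; the cheap location nets 23. top-tier would deviate.
average: the prime location nets 16 − 12 = 4; the cheap location nets 23. average would deviate.
A type deviates, so pooling fails.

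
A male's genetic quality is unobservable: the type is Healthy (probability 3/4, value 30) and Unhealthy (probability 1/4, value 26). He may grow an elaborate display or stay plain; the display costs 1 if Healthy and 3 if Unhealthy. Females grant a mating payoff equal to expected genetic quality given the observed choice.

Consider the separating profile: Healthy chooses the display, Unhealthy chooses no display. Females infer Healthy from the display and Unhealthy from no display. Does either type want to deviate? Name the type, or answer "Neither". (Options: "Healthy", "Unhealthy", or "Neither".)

The display pays 30; no display pays 26.
Healthy: assigned the display, nets 30 − 1 = 29; deviating to no display nets 26.
Unhealthy: assigned no display, nets 26; deviating to the display nets 30 − 3 = 27.
The Unhealthy type gains 1 by deviating.

Unhealthy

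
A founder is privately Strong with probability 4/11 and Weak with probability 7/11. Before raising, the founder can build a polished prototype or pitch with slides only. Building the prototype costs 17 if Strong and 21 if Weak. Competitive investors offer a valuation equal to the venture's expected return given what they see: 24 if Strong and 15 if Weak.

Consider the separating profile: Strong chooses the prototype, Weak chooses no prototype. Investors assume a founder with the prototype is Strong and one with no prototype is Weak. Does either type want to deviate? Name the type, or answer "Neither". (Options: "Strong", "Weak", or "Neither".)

The prototype pays 24; no prototype pays 15.
Strong: assigned the prototype, nets 24 − 17 = 7; deviating to no prototype nets 15.
Weak: assigned no prototype, nets 15; deviating to the prototype nets 24 − 21 = 3.
The Strong type gains 8 by deviating.

Strong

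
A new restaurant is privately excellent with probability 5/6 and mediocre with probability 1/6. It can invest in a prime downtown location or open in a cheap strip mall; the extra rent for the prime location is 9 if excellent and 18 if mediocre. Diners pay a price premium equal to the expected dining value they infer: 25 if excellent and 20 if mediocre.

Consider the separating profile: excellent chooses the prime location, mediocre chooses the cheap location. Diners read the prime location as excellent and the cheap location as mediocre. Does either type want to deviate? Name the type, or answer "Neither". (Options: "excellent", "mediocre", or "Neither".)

The prime location pays 25; the cheap location pays 20.
excellent: assigned the prime location, nets 25 − 9 = 16; deviating to the cheap location nets 20.
mediocre: assigned the cheap location, nets 20; deviating to the prime location nets 25 − 18 = 7.
The excellent type gains 4 by deviating.

excellent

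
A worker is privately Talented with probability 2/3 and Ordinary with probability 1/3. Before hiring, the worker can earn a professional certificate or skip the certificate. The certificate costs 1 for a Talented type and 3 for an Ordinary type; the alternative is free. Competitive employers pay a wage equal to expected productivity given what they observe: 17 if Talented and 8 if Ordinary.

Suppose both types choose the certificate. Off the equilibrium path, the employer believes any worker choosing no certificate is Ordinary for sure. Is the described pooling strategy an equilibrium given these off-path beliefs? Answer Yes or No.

Yes

On path, the employer holds the prior and pays 2/3·17 + 1/3·8 = 14. Off path (no certificate), believing Ordinary, it pays 8.
Talented: the certificate nets 14 − 1 = 13; no certificate nets 8. Talented stays.
Ordinary: the certificate nets 14 − 3 = 11; no certificate nets 8. Ordinary stays.
No type deviates, so pooling is sustained.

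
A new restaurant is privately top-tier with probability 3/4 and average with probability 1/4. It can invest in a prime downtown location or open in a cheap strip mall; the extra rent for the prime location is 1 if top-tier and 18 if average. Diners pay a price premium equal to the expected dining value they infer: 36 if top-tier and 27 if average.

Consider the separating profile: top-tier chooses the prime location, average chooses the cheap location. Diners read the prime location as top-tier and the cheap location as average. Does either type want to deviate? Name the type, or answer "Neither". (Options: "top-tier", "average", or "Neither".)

The prime location pays 36; the cheap location pays 27.
top-tier: assigned the prime location, nets 36 − 1 = 35; deviating to the cheap location nets 27.
average: assigned the cheap location, nets 27; deviating to the prime location nets 36 − 18 = 18.
Both types strictly prefer their assigned action; no profitable deviation.

Neither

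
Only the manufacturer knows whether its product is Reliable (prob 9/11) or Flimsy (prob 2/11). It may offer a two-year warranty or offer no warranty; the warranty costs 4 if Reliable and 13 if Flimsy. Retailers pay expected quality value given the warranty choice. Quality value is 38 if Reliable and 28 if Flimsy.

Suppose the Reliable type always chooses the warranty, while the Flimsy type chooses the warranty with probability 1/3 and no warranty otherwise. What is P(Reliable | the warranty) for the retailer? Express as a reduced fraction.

27/29

P(the warranty) = (9/11)·1 + (2/11)·(1/3) = 29/33.
By Bayes' rule, P(Reliable | the warranty) = (9/11) / (29/33) = 27/29.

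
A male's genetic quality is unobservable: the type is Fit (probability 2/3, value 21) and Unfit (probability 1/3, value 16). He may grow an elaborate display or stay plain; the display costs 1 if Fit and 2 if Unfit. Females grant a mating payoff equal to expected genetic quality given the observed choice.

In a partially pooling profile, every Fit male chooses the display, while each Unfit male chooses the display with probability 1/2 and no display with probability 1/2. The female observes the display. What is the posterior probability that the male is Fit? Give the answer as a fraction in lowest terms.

P(the display) = (2/3)·1 + (1/3)·(1/2) = 5/6.
By Bayes' rule, P(Fit | the display) = (2/3) / (5/6) = 4/5.

4/5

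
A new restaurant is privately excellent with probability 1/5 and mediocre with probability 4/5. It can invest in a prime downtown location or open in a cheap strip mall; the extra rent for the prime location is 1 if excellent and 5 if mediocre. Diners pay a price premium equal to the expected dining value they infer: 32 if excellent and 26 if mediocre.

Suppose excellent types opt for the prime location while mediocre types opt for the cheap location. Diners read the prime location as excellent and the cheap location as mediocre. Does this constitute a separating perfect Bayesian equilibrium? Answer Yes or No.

Under these beliefs, the prime location earns price premium 32 and the cheap location earns price premium 26.
excellent: the prime location nets 32 − 1 = 31; the cheap location nets 26. excellent prefers the prime location.
mediocre: the prime location nets 32 − 5 = 27; the cheap location nets 26. mediocre would deviate to the prime location.
mediocre has a profitable deviation, so the profile is not an equilibrium.

No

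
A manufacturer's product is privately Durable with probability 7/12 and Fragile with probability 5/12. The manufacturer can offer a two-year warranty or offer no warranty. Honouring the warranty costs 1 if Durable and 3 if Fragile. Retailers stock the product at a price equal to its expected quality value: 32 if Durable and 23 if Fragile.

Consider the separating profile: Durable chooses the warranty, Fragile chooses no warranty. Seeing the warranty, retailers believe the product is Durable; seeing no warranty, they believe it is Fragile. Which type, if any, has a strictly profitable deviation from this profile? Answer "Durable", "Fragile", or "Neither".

Fragile

The warranty pays 32; no warranty pays 23.
Durable: assigned the warranty, nets 32 − 1 = 31; deviating to no warranty nets 23.
Fragile: assigned no warranty, nets 23; deviating to the warranty nets 32 − 3 = 29.
The Fragile type gains 6 by deviating.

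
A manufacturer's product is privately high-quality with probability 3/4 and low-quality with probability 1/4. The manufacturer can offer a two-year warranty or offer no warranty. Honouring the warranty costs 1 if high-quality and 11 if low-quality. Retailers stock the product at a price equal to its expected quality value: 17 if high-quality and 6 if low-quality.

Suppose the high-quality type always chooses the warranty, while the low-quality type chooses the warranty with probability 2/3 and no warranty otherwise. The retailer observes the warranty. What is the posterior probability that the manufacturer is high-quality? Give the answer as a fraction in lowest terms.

P(the warranty) = (3/4)·1 + (1/4)·(2/3) = 11/12.
By Bayes' rule, P(high-quality | the warranty) = (3/4) / (11/12) = 9/11.

9/11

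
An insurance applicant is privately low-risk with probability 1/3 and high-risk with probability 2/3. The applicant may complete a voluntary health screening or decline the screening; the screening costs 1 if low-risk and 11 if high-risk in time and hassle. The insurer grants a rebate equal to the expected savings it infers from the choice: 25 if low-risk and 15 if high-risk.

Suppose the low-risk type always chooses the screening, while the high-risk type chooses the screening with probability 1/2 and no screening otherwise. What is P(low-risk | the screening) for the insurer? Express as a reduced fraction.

1/2

P(the screening) = (1/3)·1 + (2/3)·(1/2) = 2/3.
By Bayes' rule, P(low-risk | the screening) = (1/3) / (2/3) = 1/2.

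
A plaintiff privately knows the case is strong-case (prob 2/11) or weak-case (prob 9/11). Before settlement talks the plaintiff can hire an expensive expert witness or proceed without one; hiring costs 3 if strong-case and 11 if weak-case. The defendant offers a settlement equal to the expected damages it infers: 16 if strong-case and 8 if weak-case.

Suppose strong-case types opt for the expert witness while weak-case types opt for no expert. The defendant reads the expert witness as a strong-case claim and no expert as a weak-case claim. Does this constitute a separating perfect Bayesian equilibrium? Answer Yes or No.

Yes

Under these beliefs, the expert witness earns settlement 16 and no expert earns settlement 8.
strong-case: the expert witness nets 16 − 3 = 13; no expert nets 8. strong-case prefers the expert witness.
weak-case: the expert witness nets 16 − 11 = 5; no expert nets 8. weak-case prefers no expert.
Neither type deviates, so the separating profile is an equilibrium.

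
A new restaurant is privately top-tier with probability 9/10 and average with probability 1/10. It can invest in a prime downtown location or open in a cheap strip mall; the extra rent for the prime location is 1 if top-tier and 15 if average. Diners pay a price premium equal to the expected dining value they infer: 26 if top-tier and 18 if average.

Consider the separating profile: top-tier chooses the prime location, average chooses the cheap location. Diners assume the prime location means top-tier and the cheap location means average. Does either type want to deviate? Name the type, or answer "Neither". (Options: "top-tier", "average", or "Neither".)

Neither

The prime location pays 26; the cheap location pays 18.
top-tier: assigned the prime location, nets 26 − 1 = 25; deviating to the cheap location nets 18.
average: assigned the cheap location, nets 18; deviating to the prime location nets 26 − 15 = 11.
Both types strictly prefer their assigned action; no profitable deviation.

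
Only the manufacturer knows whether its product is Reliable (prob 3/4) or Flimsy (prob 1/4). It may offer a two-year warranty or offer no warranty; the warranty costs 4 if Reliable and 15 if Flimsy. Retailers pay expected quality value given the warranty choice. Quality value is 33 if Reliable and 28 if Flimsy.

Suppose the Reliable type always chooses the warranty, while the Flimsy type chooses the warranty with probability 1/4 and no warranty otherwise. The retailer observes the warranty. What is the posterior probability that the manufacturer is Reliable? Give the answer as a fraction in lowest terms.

12/13

P(the warranty) = (3/4)·1 + (1/4)·(1/4) = 13/16.
By Bayes' rule, P(Reliable | the warranty) = (3/4) / (13/16) = 12/13.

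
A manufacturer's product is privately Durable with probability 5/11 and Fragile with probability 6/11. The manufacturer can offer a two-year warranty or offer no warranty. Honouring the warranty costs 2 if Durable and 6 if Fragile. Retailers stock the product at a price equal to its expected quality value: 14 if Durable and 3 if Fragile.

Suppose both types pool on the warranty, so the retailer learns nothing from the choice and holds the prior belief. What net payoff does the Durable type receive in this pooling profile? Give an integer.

6

Pooled price = 5/11·14 + 6/11·3 = 8.
Durable pays cost 2 for the warranty, so net payoff = 8 − 2 = 6.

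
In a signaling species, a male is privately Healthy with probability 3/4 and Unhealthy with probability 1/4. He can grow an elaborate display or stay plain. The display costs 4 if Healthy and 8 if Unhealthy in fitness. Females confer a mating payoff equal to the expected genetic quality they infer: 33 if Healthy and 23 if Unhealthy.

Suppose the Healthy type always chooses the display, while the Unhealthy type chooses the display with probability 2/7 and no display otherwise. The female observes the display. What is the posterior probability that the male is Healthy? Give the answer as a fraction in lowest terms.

21/23

P(the display) = (3/4)·1 + (1/4)·(2/7) = 23/28.
By Bayes' rule, P(Healthy | the display) = (3/4) / (23/28) = 21/23.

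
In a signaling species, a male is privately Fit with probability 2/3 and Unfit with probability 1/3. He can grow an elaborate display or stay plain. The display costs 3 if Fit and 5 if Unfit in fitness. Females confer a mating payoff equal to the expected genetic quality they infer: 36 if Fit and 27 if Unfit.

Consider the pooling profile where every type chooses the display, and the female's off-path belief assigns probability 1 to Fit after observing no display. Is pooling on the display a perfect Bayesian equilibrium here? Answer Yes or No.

No

On path, the female holds the prior and pays 2/3·36 + 1/3·27 = 33. Off path (no display), believing Fit, it pays 36.
Fit: the display nets 33 − 3 = 30; no display nets 36. Fit would deviate.
Unfit: the display nets 33 − 5 = 28; no display nets 36. Unfit would deviate.
A type deviates, so pooling fails.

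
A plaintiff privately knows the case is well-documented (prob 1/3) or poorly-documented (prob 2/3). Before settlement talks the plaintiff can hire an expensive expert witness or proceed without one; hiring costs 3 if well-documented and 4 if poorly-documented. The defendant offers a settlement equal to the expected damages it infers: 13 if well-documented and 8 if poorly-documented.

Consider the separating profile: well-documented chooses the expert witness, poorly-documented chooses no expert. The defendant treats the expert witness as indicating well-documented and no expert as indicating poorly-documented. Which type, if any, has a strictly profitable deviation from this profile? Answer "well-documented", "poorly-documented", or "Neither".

The expert witness pays 13; no expert pays 8.
well-documented: assigned the expert witness, nets 13 − 3 = 10; deviating to no expert nets 8.
poorly-documented: assigned no expert, nets 8; deviating to the expert witness nets 13 − 4 = 9.
The poorly-documented type gains 1 by deviating.

poorly-documented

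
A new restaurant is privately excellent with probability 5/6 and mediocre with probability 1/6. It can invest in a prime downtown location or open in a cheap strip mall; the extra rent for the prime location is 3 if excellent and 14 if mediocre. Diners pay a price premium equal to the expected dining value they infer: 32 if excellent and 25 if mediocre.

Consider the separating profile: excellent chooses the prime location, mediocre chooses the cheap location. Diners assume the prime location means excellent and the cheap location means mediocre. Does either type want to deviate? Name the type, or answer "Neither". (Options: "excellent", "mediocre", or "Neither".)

Neither

The prime location pays 32; the cheap location pays 25.
excellent: assigned the prime location, nets 32 − 3 = 29; deviating to the cheap location nets 25.
mediocre: assigned the cheap location, nets 25; deviating to the prime location nets 32 − 14 = 18.
Both types strictly prefer their assigned action; no profitable deviation.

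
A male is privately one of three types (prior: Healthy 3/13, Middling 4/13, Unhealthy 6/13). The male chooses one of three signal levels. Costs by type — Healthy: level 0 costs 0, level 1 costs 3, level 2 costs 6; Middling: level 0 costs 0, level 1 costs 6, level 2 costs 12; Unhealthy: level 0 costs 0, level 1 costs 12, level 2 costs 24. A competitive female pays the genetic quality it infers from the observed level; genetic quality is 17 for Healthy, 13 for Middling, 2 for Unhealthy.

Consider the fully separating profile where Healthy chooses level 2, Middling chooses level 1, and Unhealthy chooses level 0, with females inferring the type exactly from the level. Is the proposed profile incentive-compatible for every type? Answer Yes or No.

Yes

Separating mating payoffs: level 2 → 17, level 1 → 13, level 0 → 2.
Healthy (assigned level 2): level 0: 2 − 0 = 2; level 1: 13 − 3 = 10; level 2: 17 − 6 = 11. Healthy stays.
Middling (assigned level 1): level 0: 2 − 0 = 2; level 1: 13 − 6 = 7; level 2: 17 − 12 = 5. Middling stays.
Unhealthy (assigned level 0): level 0: 2 − 0 = 2; level 1: 13 − 12 = 1; level 2: 17 − 24 = -7. Unhealthy stays.
Every type prefers its assigned level; separation holds.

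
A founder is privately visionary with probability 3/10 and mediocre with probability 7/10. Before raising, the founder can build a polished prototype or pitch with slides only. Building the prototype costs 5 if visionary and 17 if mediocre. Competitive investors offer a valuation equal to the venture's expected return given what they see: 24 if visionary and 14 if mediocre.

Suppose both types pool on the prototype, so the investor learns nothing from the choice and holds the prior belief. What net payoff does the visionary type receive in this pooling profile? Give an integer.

Pooled valuation = 3/10·24 + 7/10·14 = 17.
visionary pays cost 5 for the prototype, so net payoff = 17 − 5 = 12.

12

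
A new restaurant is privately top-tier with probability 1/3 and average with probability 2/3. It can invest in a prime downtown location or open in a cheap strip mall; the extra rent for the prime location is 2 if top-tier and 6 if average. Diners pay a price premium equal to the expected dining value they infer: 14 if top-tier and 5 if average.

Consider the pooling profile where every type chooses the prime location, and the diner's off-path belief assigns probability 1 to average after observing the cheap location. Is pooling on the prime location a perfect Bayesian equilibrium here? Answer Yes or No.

No

On path, the diner holds the prior and pays 1/3·14 + 2/3·5 = 8. Off path (the cheap location), believing average, it pays 5.
top-tier: the prime location nets 8 − 2 = 6; the cheap location nets 5. top-tier stays.
average: the prime location nets 8 − 6 = 2; the cheap location nets 5. average would deviate.
A type deviates, so pooling fails.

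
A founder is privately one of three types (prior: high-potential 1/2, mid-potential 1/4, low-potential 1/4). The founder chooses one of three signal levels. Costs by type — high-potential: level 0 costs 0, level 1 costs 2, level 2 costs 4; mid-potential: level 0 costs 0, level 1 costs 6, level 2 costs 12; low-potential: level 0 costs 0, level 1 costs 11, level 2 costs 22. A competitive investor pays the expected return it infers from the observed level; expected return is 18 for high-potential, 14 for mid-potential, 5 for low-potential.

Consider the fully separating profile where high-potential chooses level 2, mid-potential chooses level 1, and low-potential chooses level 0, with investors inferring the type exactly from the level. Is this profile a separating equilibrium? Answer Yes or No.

Separating valuations: level 2 → 18, level 1 → 14, level 0 → 5.
high-potential (assigned level 2): level 0: 5 − 0 = 5; level 1: 14 − 2 = 12; level 2: 18 − 4 = 14. high-potential stays.
mid-potential (assigned level 1): level 0: 5 − 0 = 5; level 1: 14 − 6 = 8; level 2: 18 − 12 = 6. mid-potential stays.
low-potential (assigned level 0): level 0: 5 − 0 = 5; level 1: 14 − 11 = 3; level 2: 18 − 22 = -4. low-potential stays.
Every type prefers its assigned level; separation holds.

Yes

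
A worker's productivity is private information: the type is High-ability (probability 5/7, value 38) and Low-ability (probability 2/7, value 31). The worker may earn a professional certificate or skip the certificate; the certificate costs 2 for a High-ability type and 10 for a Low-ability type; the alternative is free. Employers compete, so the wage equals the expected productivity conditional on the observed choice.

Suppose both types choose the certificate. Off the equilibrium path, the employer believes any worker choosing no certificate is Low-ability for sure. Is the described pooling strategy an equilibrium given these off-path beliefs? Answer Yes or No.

On path, the employer holds the prior and pays 5/7·38 + 2/7·31 = 36. Off path (no certificate), believing Low-ability, it pays 31.
High-ability: the certificate nets 36 − 2 = 34; no certificate nets 31. High-ability stays.
Low-ability: the certificate nets 36 − 10 = 26; no certificate nets 31. Low-ability would deviate.
A type deviates, so pooling fails.

No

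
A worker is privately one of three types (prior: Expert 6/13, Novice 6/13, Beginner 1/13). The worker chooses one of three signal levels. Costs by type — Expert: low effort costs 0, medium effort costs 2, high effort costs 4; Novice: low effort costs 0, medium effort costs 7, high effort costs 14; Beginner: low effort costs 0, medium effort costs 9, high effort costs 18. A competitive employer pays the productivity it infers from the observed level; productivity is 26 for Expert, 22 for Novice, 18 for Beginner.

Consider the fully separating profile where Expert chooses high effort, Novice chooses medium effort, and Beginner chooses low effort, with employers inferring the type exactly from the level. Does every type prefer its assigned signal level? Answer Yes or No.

No

Separating wages: high effort → 26, medium effort → 22, low effort → 18.
Expert (assigned high effort): low effort: 18 − 0 = 18; medium effort: 22 − 2 = 20; high effort: 26 − 4 = 22. Expert stays.
Novice (assigned medium effort): low effort: 18 − 0 = 18; medium effort: 22 − 7 = 15; high effort: 26 − 14 = 12. Novice prefers low effort.
Beginner (assigned low effort): low effort: 18 − 0 = 18; medium effort: 22 − 9 = 13; high effort: 26 − 18 = 8. Beginner stays.
At least one type deviates; the separating profile fails.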